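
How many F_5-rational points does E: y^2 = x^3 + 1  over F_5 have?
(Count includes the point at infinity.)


For each x in F_5, count y with y^2 = x^3 + 0 x + 1 mod 5:
  x = 0: RHS = 1, y in [1, 4]  -> 2 point(s)
  x = 2: RHS = 4, y in [2, 3]  -> 2 point(s)
  x = 4: RHS = 0, y in [0]  -> 1 point(s)
Affine points: 5. Add the point at infinity: total = 6.

#E(F_5) = 6


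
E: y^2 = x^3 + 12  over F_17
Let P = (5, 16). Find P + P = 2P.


Doubling: s = (3 x1^2 + a) / (2 y1)
s = (3*5^2 + 0) / (2*16) mod 17 = 5
x3 = s^2 - 2 x1 mod 17 = 5^2 - 2*5 = 15
y3 = s (x1 - x3) - y1 mod 17 = 5 * (5 - 15) - 16 = 2

2P = (15, 2)


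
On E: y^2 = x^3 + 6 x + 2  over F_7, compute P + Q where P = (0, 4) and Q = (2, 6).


P != Q, so use the chord formula.
s = (y2 - y1) / (x2 - x1) = (2) / (2) mod 7 = 1
x3 = s^2 - x1 - x2 mod 7 = 1^2 - 0 - 2 = 6
y3 = s (x1 - x3) - y1 mod 7 = 1 * (0 - 6) - 4 = 4

P + Q = (6, 4)


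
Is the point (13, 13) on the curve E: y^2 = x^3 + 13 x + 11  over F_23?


Check whether y^2 = x^3 + 13 x + 11 (mod 23) for (x, y) = (13, 13).
LHS: y^2 = 13^2 mod 23 = 8
RHS: x^3 + 13 x + 11 = 13^3 + 13*13 + 11 mod 23 = 8
LHS = RHS

Yes, on the curve


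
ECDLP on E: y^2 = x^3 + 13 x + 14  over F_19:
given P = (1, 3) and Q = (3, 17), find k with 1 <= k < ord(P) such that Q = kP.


Enumerate multiples of P until we hit Q = (3, 17):
  1P = (1, 3)
  2P = (3, 17)
Match found at i = 2.

k = 2


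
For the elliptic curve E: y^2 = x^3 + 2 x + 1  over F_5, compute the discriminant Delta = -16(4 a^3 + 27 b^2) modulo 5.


4 a^3 + 27 b^2 = 4*2^3 + 27*1^2 = 32 + 27 = 59
Delta = -16 * (59) = -944
Delta mod 5 = 1

Delta = 1 (mod 5)


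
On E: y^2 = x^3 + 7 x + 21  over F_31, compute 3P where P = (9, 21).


k = 3 = 11_2 (binary, LSB first: 11)
Double-and-add from P = (9, 21):
  bit 0 = 1: acc = O + (9, 21) = (9, 21)
  bit 1 = 1: acc = (9, 21) + (22, 2) = (28, 2)

3P = (28, 2)


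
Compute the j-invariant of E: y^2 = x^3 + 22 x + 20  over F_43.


Delta = -16(4 a^3 + 27 b^2) mod 43 = 9
-1728 * (4 a)^3 = -1728 * (4*22)^3 mod 43 = 22
j = 22 * 9^(-1) mod 43 = 12

j = 12 (mod 43)


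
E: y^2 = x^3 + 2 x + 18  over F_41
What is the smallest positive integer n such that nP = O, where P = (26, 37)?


Compute successive multiples of P until we hit O:
  1P = (26, 37)
  2P = (26, 4)
  3P = O

ord(P) = 3


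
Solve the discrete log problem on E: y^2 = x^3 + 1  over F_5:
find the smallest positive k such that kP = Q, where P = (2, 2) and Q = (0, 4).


Enumerate multiples of P until we hit Q = (0, 4):
  1P = (2, 2)
  2P = (0, 4)
Match found at i = 2.

k = 2


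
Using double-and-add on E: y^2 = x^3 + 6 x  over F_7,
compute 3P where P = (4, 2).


k = 3 = 11_2 (binary, LSB first: 11)
Double-and-add from P = (4, 2):
  bit 0 = 1: acc = O + (4, 2) = (4, 2)
  bit 1 = 1: acc = (4, 2) + (1, 0) = (4, 5)

3P = (4, 5)


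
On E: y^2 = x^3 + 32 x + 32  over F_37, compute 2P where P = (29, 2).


Doubling: s = (3 x1^2 + a) / (2 y1)
s = (3*29^2 + 32) / (2*2) mod 37 = 19
x3 = s^2 - 2 x1 mod 37 = 19^2 - 2*29 = 7
y3 = s (x1 - x3) - y1 mod 37 = 19 * (29 - 7) - 2 = 9

2P = (7, 9)


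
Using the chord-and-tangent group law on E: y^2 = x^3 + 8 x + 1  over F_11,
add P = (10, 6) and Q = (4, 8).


P != Q, so use the chord formula.
s = (y2 - y1) / (x2 - x1) = (2) / (5) mod 11 = 7
x3 = s^2 - x1 - x2 mod 11 = 7^2 - 10 - 4 = 2
y3 = s (x1 - x3) - y1 mod 11 = 7 * (10 - 2) - 6 = 6

P + Q = (2, 6)


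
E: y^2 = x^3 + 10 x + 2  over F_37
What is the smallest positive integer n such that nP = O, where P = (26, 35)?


Compute successive multiples of P until we hit O:
  1P = (26, 35)
  2P = (11, 0)
  3P = (26, 2)
  4P = O

ord(P) = 4


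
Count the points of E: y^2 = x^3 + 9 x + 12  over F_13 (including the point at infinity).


For each x in F_13, count y with y^2 = x^3 + 9 x + 12 mod 13:
  x = 0: RHS = 12, y in [5, 8]  -> 2 point(s)
  x = 1: RHS = 9, y in [3, 10]  -> 2 point(s)
  x = 2: RHS = 12, y in [5, 8]  -> 2 point(s)
  x = 3: RHS = 1, y in [1, 12]  -> 2 point(s)
  x = 5: RHS = 0, y in [0]  -> 1 point(s)
  x = 6: RHS = 9, y in [3, 10]  -> 2 point(s)
  x = 9: RHS = 3, y in [4, 9]  -> 2 point(s)
  x = 10: RHS = 10, y in [6, 7]  -> 2 point(s)
  x = 11: RHS = 12, y in [5, 8]  -> 2 point(s)
Affine points: 17. Add the point at infinity: total = 18.

#E(F_13) = 18


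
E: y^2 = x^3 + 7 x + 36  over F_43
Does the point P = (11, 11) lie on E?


Check whether y^2 = x^3 + 7 x + 36 (mod 43) for (x, y) = (11, 11).
LHS: y^2 = 11^2 mod 43 = 35
RHS: x^3 + 7 x + 36 = 11^3 + 7*11 + 36 mod 43 = 25
LHS != RHS

No, not on the curve


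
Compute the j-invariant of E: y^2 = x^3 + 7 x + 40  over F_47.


Delta = -16(4 a^3 + 27 b^2) mod 47 = 26
-1728 * (4 a)^3 = -1728 * (4*7)^3 mod 47 = 33
j = 33 * 26^(-1) mod 47 = 32

j = 32 (mod 47)


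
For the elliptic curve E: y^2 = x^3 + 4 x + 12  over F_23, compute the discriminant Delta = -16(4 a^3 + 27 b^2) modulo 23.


4 a^3 + 27 b^2 = 4*4^3 + 27*12^2 = 256 + 3888 = 4144
Delta = -16 * (4144) = -66304
Delta mod 23 = 5

Delta = 5 (mod 23)


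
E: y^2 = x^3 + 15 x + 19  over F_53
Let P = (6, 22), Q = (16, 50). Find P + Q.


P != Q, so use the chord formula.
s = (y2 - y1) / (x2 - x1) = (28) / (10) mod 53 = 24
x3 = s^2 - x1 - x2 mod 53 = 24^2 - 6 - 16 = 24
y3 = s (x1 - x3) - y1 mod 53 = 24 * (6 - 24) - 22 = 23

P + Q = (24, 23)


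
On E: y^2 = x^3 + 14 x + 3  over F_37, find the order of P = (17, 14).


Compute successive multiples of P until we hit O:
  1P = (17, 14)
  2P = (10, 12)
  3P = (35, 2)
  4P = (6, 28)
  5P = (4, 30)
  6P = (0, 22)
  7P = (32, 17)
  8P = (28, 6)
  ... (continuing to 17P)
  17P = O

ord(P) = 17


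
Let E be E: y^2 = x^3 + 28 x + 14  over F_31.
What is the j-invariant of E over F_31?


Delta = -16(4 a^3 + 27 b^2) mod 31 = 12
-1728 * (4 a)^3 = -1728 * (4*28)^3 mod 31 = 2
j = 2 * 12^(-1) mod 31 = 26

j = 26 (mod 31)


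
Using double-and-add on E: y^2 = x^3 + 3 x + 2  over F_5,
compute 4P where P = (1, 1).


k = 4 = 100_2 (binary, LSB first: 001)
Double-and-add from P = (1, 1):
  bit 0 = 0: acc unchanged = O
  bit 1 = 0: acc unchanged = O
  bit 2 = 1: acc = O + (1, 4) = (1, 4)

4P = (1, 4)


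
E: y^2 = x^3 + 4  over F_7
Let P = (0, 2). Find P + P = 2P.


Doubling: s = (3 x1^2 + a) / (2 y1)
s = (3*0^2 + 0) / (2*2) mod 7 = 0
x3 = s^2 - 2 x1 mod 7 = 0^2 - 2*0 = 0
y3 = s (x1 - x3) - y1 mod 7 = 0 * (0 - 0) - 2 = 5

2P = (0, 5)


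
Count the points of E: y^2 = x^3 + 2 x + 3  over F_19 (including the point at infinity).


For each x in F_19, count y with y^2 = x^3 + 2 x + 3 mod 19:
  x = 1: RHS = 6, y in [5, 14]  -> 2 point(s)
  x = 3: RHS = 17, y in [6, 13]  -> 2 point(s)
  x = 5: RHS = 5, y in [9, 10]  -> 2 point(s)
  x = 9: RHS = 9, y in [3, 16]  -> 2 point(s)
  x = 10: RHS = 16, y in [4, 15]  -> 2 point(s)
  x = 11: RHS = 7, y in [8, 11]  -> 2 point(s)
  x = 12: RHS = 7, y in [8, 11]  -> 2 point(s)
  x = 14: RHS = 1, y in [1, 18]  -> 2 point(s)
  x = 15: RHS = 7, y in [8, 11]  -> 2 point(s)
  x = 18: RHS = 0, y in [0]  -> 1 point(s)
Affine points: 19. Add the point at infinity: total = 20.

#E(F_19) = 20


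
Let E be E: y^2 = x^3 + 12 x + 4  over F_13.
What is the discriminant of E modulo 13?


4 a^3 + 27 b^2 = 4*12^3 + 27*4^2 = 6912 + 432 = 7344
Delta = -16 * (7344) = -117504
Delta mod 13 = 3

Delta = 3 (mod 13)


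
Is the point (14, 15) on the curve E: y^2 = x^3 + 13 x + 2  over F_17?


Check whether y^2 = x^3 + 13 x + 2 (mod 17) for (x, y) = (14, 15).
LHS: y^2 = 15^2 mod 17 = 4
RHS: x^3 + 13 x + 2 = 14^3 + 13*14 + 2 mod 17 = 4
LHS = RHS

Yes, on the curve


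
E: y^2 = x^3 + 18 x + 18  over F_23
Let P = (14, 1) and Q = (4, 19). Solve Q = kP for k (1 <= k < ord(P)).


Enumerate multiples of P until we hit Q = (4, 19):
  1P = (14, 1)
  2P = (11, 11)
  3P = (4, 4)
  4P = (9, 9)
  5P = (9, 14)
  6P = (4, 19)
Match found at i = 6.

k = 6


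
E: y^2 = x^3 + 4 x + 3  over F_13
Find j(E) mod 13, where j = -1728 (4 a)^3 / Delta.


Delta = -16(4 a^3 + 27 b^2) mod 13 = 11
-1728 * (4 a)^3 = -1728 * (4*4)^3 mod 13 = 1
j = 1 * 11^(-1) mod 13 = 6

j = 6 (mod 13)


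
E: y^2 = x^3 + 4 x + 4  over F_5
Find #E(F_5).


For each x in F_5, count y with y^2 = x^3 + 4 x + 4 mod 5:
  x = 0: RHS = 4, y in [2, 3]  -> 2 point(s)
  x = 1: RHS = 4, y in [2, 3]  -> 2 point(s)
  x = 2: RHS = 0, y in [0]  -> 1 point(s)
  x = 4: RHS = 4, y in [2, 3]  -> 2 point(s)
Affine points: 7. Add the point at infinity: total = 8.

#E(F_5) = 8


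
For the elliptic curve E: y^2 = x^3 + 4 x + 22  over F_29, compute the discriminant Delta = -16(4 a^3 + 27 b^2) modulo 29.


4 a^3 + 27 b^2 = 4*4^3 + 27*22^2 = 256 + 13068 = 13324
Delta = -16 * (13324) = -213184
Delta mod 29 = 24

Delta = 24 (mod 29)


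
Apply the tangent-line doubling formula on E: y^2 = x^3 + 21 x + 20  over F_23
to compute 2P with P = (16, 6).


Doubling: s = (3 x1^2 + a) / (2 y1)
s = (3*16^2 + 21) / (2*6) mod 23 = 14
x3 = s^2 - 2 x1 mod 23 = 14^2 - 2*16 = 3
y3 = s (x1 - x3) - y1 mod 23 = 14 * (16 - 3) - 6 = 15

2P = (3, 15)


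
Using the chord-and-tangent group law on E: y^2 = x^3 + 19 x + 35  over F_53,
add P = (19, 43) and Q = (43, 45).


P != Q, so use the chord formula.
s = (y2 - y1) / (x2 - x1) = (2) / (24) mod 53 = 31
x3 = s^2 - x1 - x2 mod 53 = 31^2 - 19 - 43 = 51
y3 = s (x1 - x3) - y1 mod 53 = 31 * (19 - 51) - 43 = 25

P + Q = (51, 25)


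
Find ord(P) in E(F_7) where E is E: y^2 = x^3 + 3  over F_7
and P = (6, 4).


Compute successive multiples of P until we hit O:
  1P = (6, 4)
  2P = (4, 2)
  3P = (5, 4)
  4P = (3, 3)
  5P = (2, 2)
  6P = (1, 2)
  7P = (1, 5)
  8P = (2, 5)
  ... (continuing to 13P)
  13P = O

ord(P) = 13


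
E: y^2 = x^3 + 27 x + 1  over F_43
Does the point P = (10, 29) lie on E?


Check whether y^2 = x^3 + 27 x + 1 (mod 43) for (x, y) = (10, 29).
LHS: y^2 = 29^2 mod 43 = 24
RHS: x^3 + 27 x + 1 = 10^3 + 27*10 + 1 mod 43 = 24
LHS = RHS

Yes, on the curve


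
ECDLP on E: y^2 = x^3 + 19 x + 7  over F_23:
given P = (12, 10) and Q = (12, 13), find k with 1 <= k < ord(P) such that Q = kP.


Enumerate multiples of P until we hit Q = (12, 13):
  1P = (12, 10)
  2P = (8, 2)
  3P = (7, 0)
  4P = (8, 21)
  5P = (12, 13)
Match found at i = 5.

k = 5


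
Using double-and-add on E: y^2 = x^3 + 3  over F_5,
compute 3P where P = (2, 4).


k = 3 = 11_2 (binary, LSB first: 11)
Double-and-add from P = (2, 4):
  bit 0 = 1: acc = O + (2, 4) = (2, 4)
  bit 1 = 1: acc = (2, 4) + (2, 1) = O

3P = O


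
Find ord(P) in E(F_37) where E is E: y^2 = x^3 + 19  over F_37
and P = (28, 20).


Compute successive multiples of P until we hit O:
  1P = (28, 20)
  2P = (30, 3)
  3P = (5, 25)
  4P = (13, 25)
  5P = (29, 5)
  6P = (20, 8)
  7P = (19, 12)
  8P = (15, 8)
  ... (continuing to 37P)
  37P = O

ord(P) = 37


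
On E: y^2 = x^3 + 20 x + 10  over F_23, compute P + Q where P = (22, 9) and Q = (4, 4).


P != Q, so use the chord formula.
s = (y2 - y1) / (x2 - x1) = (18) / (5) mod 23 = 22
x3 = s^2 - x1 - x2 mod 23 = 22^2 - 22 - 4 = 21
y3 = s (x1 - x3) - y1 mod 23 = 22 * (22 - 21) - 9 = 13

P + Q = (21, 13)


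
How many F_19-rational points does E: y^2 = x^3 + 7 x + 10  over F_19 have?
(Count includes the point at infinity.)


For each x in F_19, count y with y^2 = x^3 + 7 x + 10 mod 19:
  x = 3: RHS = 1, y in [1, 18]  -> 2 point(s)
  x = 4: RHS = 7, y in [8, 11]  -> 2 point(s)
  x = 9: RHS = 4, y in [2, 17]  -> 2 point(s)
  x = 10: RHS = 16, y in [4, 15]  -> 2 point(s)
  x = 12: RHS = 17, y in [6, 13]  -> 2 point(s)
  x = 16: RHS = 0, y in [0]  -> 1 point(s)
  x = 17: RHS = 7, y in [8, 11]  -> 2 point(s)
Affine points: 13. Add the point at infinity: total = 14.

#E(F_19) = 14


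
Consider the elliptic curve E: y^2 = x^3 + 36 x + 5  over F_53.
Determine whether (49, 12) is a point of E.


Check whether y^2 = x^3 + 36 x + 5 (mod 53) for (x, y) = (49, 12).
LHS: y^2 = 12^2 mod 53 = 38
RHS: x^3 + 36 x + 5 = 49^3 + 36*49 + 5 mod 53 = 9
LHS != RHS

No, not on the curve


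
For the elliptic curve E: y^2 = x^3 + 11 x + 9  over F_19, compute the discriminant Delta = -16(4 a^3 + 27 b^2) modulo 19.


4 a^3 + 27 b^2 = 4*11^3 + 27*9^2 = 5324 + 2187 = 7511
Delta = -16 * (7511) = -120176
Delta mod 19 = 18

Delta = 18 (mod 19)


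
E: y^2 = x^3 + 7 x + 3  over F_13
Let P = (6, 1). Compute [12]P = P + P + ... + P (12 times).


k = 12 = 1100_2 (binary, LSB first: 0011)
Double-and-add from P = (6, 1):
  bit 0 = 0: acc unchanged = O
  bit 1 = 0: acc unchanged = O
  bit 2 = 1: acc = O + (0, 9) = (0, 9)
  bit 3 = 1: acc = (0, 9) + (3, 5) = (6, 12)

12P = (6, 12)


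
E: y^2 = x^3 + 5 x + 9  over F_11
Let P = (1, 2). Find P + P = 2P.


Doubling: s = (3 x1^2 + a) / (2 y1)
s = (3*1^2 + 5) / (2*2) mod 11 = 2
x3 = s^2 - 2 x1 mod 11 = 2^2 - 2*1 = 2
y3 = s (x1 - x3) - y1 mod 11 = 2 * (1 - 2) - 2 = 7

2P = (2, 7)


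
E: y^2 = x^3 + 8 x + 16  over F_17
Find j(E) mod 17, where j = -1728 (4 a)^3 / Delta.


Delta = -16(4 a^3 + 27 b^2) mod 17 = 1
-1728 * (4 a)^3 = -1728 * (4*8)^3 mod 17 = 3
j = 3 * 1^(-1) mod 17 = 3

j = 3 (mod 17)


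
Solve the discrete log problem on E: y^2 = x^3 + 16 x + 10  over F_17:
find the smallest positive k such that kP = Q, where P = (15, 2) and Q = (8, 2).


Enumerate multiples of P until we hit Q = (8, 2):
  1P = (15, 2)
  2P = (2, 4)
  3P = (13, 16)
  4P = (4, 6)
  5P = (6, 4)
  6P = (12, 3)
  7P = (9, 13)
  8P = (11, 2)
  9P = (8, 15)
  10P = (3, 0)
  11P = (8, 2)
Match found at i = 11.

k = 11


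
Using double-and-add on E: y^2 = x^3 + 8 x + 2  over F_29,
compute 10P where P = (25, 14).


k = 10 = 1010_2 (binary, LSB first: 0101)
Double-and-add from P = (25, 14):
  bit 0 = 0: acc unchanged = O
  bit 1 = 1: acc = O + (12, 12) = (12, 12)
  bit 2 = 0: acc unchanged = (12, 12)
  bit 3 = 1: acc = (12, 12) + (17, 18) = (20, 19)

10P = (20, 19)


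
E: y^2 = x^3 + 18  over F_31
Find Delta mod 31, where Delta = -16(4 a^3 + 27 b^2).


4 a^3 + 27 b^2 = 4*0^3 + 27*18^2 = 0 + 8748 = 8748
Delta = -16 * (8748) = -139968
Delta mod 31 = 28

Delta = 28 (mod 31)


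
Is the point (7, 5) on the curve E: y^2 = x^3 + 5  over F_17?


Check whether y^2 = x^3 + 0 x + 5 (mod 17) for (x, y) = (7, 5).
LHS: y^2 = 5^2 mod 17 = 8
RHS: x^3 + 0 x + 5 = 7^3 + 0*7 + 5 mod 17 = 8
LHS = RHS

Yes, on the curve


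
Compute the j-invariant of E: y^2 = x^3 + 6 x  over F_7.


Delta = -16(4 a^3 + 27 b^2) mod 7 = 1
-1728 * (4 a)^3 = -1728 * (4*6)^3 mod 7 = 6
j = 6 * 1^(-1) mod 7 = 6

j = 6 (mod 7)


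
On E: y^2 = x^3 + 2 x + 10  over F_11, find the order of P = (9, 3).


Compute successive multiples of P until we hit O:
  1P = (9, 3)
  2P = (7, 9)
  3P = (4, 4)
  4P = (2, 0)
  5P = (4, 7)
  6P = (7, 2)
  7P = (9, 8)
  8P = O

ord(P) = 8


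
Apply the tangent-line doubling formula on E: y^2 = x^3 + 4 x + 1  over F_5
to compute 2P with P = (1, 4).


Doubling: s = (3 x1^2 + a) / (2 y1)
s = (3*1^2 + 4) / (2*4) mod 5 = 4
x3 = s^2 - 2 x1 mod 5 = 4^2 - 2*1 = 4
y3 = s (x1 - x3) - y1 mod 5 = 4 * (1 - 4) - 4 = 4

2P = (4, 4)


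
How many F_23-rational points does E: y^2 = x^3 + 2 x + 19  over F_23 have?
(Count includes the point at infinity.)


For each x in F_23, count y with y^2 = x^3 + 2 x + 19 mod 23:
  x = 2: RHS = 8, y in [10, 13]  -> 2 point(s)
  x = 3: RHS = 6, y in [11, 12]  -> 2 point(s)
  x = 5: RHS = 16, y in [4, 19]  -> 2 point(s)
  x = 7: RHS = 8, y in [10, 13]  -> 2 point(s)
  x = 8: RHS = 18, y in [8, 15]  -> 2 point(s)
  x = 10: RHS = 4, y in [2, 21]  -> 2 point(s)
  x = 12: RHS = 0, y in [0]  -> 1 point(s)
  x = 14: RHS = 8, y in [10, 13]  -> 2 point(s)
  x = 19: RHS = 16, y in [4, 19]  -> 2 point(s)
  x = 20: RHS = 9, y in [3, 20]  -> 2 point(s)
  x = 22: RHS = 16, y in [4, 19]  -> 2 point(s)
Affine points: 21. Add the point at infinity: total = 22.

#E(F_23) = 22


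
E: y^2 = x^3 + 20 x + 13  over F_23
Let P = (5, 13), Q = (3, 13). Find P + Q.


P != Q, so use the chord formula.
s = (y2 - y1) / (x2 - x1) = (0) / (21) mod 23 = 0
x3 = s^2 - x1 - x2 mod 23 = 0^2 - 5 - 3 = 15
y3 = s (x1 - x3) - y1 mod 23 = 0 * (5 - 15) - 13 = 10

P + Q = (15, 10)


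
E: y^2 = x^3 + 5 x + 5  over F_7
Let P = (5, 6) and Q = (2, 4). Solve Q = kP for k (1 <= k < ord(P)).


Enumerate multiples of P until we hit Q = (2, 4):
  1P = (5, 6)
  2P = (1, 2)
  3P = (2, 4)
Match found at i = 3.

k = 3


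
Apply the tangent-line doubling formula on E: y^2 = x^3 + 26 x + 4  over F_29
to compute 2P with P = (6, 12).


Doubling: s = (3 x1^2 + a) / (2 y1)
s = (3*6^2 + 26) / (2*12) mod 29 = 8
x3 = s^2 - 2 x1 mod 29 = 8^2 - 2*6 = 23
y3 = s (x1 - x3) - y1 mod 29 = 8 * (6 - 23) - 12 = 26

2P = (23, 26)


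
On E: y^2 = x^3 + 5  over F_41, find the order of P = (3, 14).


Compute successive multiples of P until we hit O:
  1P = (3, 14)
  2P = (25, 38)
  3P = (23, 35)
  4P = (16, 40)
  5P = (26, 22)
  6P = (37, 33)
  7P = (0, 13)
  8P = (29, 32)
  ... (continuing to 21P)
  21P = O

ord(P) = 21


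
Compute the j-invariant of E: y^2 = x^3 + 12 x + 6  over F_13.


Delta = -16(4 a^3 + 27 b^2) mod 13 = 8
-1728 * (4 a)^3 = -1728 * (4*12)^3 mod 13 = 1
j = 1 * 8^(-1) mod 13 = 5

j = 5 (mod 13)


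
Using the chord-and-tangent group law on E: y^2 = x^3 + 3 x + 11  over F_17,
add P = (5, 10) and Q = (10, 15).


P != Q, so use the chord formula.
s = (y2 - y1) / (x2 - x1) = (5) / (5) mod 17 = 1
x3 = s^2 - x1 - x2 mod 17 = 1^2 - 5 - 10 = 3
y3 = s (x1 - x3) - y1 mod 17 = 1 * (5 - 3) - 10 = 9

P + Q = (3, 9)


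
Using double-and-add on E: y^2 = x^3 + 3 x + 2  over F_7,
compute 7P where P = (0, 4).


k = 7 = 111_2 (binary, LSB first: 111)
Double-and-add from P = (0, 4):
  bit 0 = 1: acc = O + (0, 4) = (0, 4)
  bit 1 = 1: acc = (0, 4) + (2, 4) = (5, 3)
  bit 2 = 1: acc = (5, 3) + (4, 1) = (2, 3)

7P = (2, 3)


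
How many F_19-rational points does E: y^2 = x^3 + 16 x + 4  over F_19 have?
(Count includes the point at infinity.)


For each x in F_19, count y with y^2 = x^3 + 16 x + 4 mod 19:
  x = 0: RHS = 4, y in [2, 17]  -> 2 point(s)
  x = 2: RHS = 6, y in [5, 14]  -> 2 point(s)
  x = 5: RHS = 0, y in [0]  -> 1 point(s)
  x = 8: RHS = 17, y in [6, 13]  -> 2 point(s)
  x = 10: RHS = 5, y in [9, 10]  -> 2 point(s)
  x = 12: RHS = 5, y in [9, 10]  -> 2 point(s)
  x = 15: RHS = 9, y in [3, 16]  -> 2 point(s)
  x = 16: RHS = 5, y in [9, 10]  -> 2 point(s)
  x = 18: RHS = 6, y in [5, 14]  -> 2 point(s)
Affine points: 17. Add the point at infinity: total = 18.

#E(F_19) = 18


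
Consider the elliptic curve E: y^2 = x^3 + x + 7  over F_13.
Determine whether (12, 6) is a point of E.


Check whether y^2 = x^3 + 1 x + 7 (mod 13) for (x, y) = (12, 6).
LHS: y^2 = 6^2 mod 13 = 10
RHS: x^3 + 1 x + 7 = 12^3 + 1*12 + 7 mod 13 = 5
LHS != RHS

No, not on the curve


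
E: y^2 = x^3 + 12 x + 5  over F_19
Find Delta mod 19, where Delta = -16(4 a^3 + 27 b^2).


4 a^3 + 27 b^2 = 4*12^3 + 27*5^2 = 6912 + 675 = 7587
Delta = -16 * (7587) = -121392
Delta mod 19 = 18

Delta = 18 (mod 19)


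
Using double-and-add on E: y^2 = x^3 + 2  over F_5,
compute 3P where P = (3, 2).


k = 3 = 11_2 (binary, LSB first: 11)
Double-and-add from P = (3, 2):
  bit 0 = 1: acc = O + (3, 2) = (3, 2)
  bit 1 = 1: acc = (3, 2) + (3, 3) = O

3P = O


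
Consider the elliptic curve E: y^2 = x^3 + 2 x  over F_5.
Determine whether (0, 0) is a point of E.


Check whether y^2 = x^3 + 2 x + 0 (mod 5) for (x, y) = (0, 0).
LHS: y^2 = 0^2 mod 5 = 0
RHS: x^3 + 2 x + 0 = 0^3 + 2*0 + 0 mod 5 = 0
LHS = RHS

Yes, on the curve


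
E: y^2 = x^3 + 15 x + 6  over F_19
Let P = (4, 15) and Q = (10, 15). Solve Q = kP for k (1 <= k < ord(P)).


Enumerate multiples of P until we hit Q = (10, 15):
  1P = (4, 15)
  2P = (8, 7)
  3P = (11, 18)
  4P = (10, 15)
Match found at i = 4.

k = 4


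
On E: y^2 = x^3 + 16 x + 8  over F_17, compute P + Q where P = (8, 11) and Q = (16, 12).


P != Q, so use the chord formula.
s = (y2 - y1) / (x2 - x1) = (1) / (8) mod 17 = 15
x3 = s^2 - x1 - x2 mod 17 = 15^2 - 8 - 16 = 14
y3 = s (x1 - x3) - y1 mod 17 = 15 * (8 - 14) - 11 = 1

P + Q = (14, 1)


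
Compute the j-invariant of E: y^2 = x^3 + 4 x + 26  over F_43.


Delta = -16(4 a^3 + 27 b^2) mod 43 = 13
-1728 * (4 a)^3 = -1728 * (4*4)^3 mod 43 = 41
j = 41 * 13^(-1) mod 43 = 23

j = 23 (mod 43)


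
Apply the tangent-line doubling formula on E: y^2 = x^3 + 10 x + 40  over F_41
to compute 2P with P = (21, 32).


Doubling: s = (3 x1^2 + a) / (2 y1)
s = (3*21^2 + 10) / (2*32) mod 41 = 33
x3 = s^2 - 2 x1 mod 41 = 33^2 - 2*21 = 22
y3 = s (x1 - x3) - y1 mod 41 = 33 * (21 - 22) - 32 = 17

2P = (22, 17)


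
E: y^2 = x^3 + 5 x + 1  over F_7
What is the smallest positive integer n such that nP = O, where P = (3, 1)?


Compute successive multiples of P until we hit O:
  1P = (3, 1)
  2P = (5, 2)
  3P = (1, 0)
  4P = (5, 5)
  5P = (3, 6)
  6P = O

ord(P) = 6


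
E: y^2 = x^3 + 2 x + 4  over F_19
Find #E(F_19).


For each x in F_19, count y with y^2 = x^3 + 2 x + 4 mod 19:
  x = 0: RHS = 4, y in [2, 17]  -> 2 point(s)
  x = 1: RHS = 7, y in [8, 11]  -> 2 point(s)
  x = 2: RHS = 16, y in [4, 15]  -> 2 point(s)
  x = 4: RHS = 0, y in [0]  -> 1 point(s)
  x = 5: RHS = 6, y in [5, 14]  -> 2 point(s)
  x = 6: RHS = 4, y in [2, 17]  -> 2 point(s)
  x = 7: RHS = 0, y in [0]  -> 1 point(s)
  x = 8: RHS = 0, y in [0]  -> 1 point(s)
  x = 10: RHS = 17, y in [6, 13]  -> 2 point(s)
  x = 13: RHS = 4, y in [2, 17]  -> 2 point(s)
  x = 16: RHS = 9, y in [3, 16]  -> 2 point(s)
  x = 17: RHS = 11, y in [7, 12]  -> 2 point(s)
  x = 18: RHS = 1, y in [1, 18]  -> 2 point(s)
Affine points: 23. Add the point at infinity: total = 24.

#E(F_19) = 24


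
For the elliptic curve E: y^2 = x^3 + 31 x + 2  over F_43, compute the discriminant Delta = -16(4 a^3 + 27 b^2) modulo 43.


4 a^3 + 27 b^2 = 4*31^3 + 27*2^2 = 119164 + 108 = 119272
Delta = -16 * (119272) = -1908352
Delta mod 43 = 31

Delta = 31 (mod 43)


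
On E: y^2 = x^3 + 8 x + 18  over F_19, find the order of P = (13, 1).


Compute successive multiples of P until we hit O:
  1P = (13, 1)
  2P = (13, 18)
  3P = O

ord(P) = 3


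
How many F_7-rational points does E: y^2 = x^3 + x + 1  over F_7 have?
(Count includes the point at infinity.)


For each x in F_7, count y with y^2 = x^3 + 1 x + 1 mod 7:
  x = 0: RHS = 1, y in [1, 6]  -> 2 point(s)
  x = 2: RHS = 4, y in [2, 5]  -> 2 point(s)
Affine points: 4. Add the point at infinity: total = 5.

#E(F_7) = 5


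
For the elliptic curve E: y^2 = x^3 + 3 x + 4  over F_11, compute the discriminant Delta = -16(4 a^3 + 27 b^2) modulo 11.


4 a^3 + 27 b^2 = 4*3^3 + 27*4^2 = 108 + 432 = 540
Delta = -16 * (540) = -8640
Delta mod 11 = 6

Delta = 6 (mod 11)


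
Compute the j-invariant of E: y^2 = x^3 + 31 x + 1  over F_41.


Delta = -16(4 a^3 + 27 b^2) mod 41 = 18
-1728 * (4 a)^3 = -1728 * (4*31)^3 mod 41 = 35
j = 35 * 18^(-1) mod 41 = 27

j = 27 (mod 41)


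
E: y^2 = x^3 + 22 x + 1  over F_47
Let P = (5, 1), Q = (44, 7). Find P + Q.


P != Q, so use the chord formula.
s = (y2 - y1) / (x2 - x1) = (6) / (39) mod 47 = 11
x3 = s^2 - x1 - x2 mod 47 = 11^2 - 5 - 44 = 25
y3 = s (x1 - x3) - y1 mod 47 = 11 * (5 - 25) - 1 = 14

P + Q = (25, 14)


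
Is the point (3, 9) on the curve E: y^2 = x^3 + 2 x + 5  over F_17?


Check whether y^2 = x^3 + 2 x + 5 (mod 17) for (x, y) = (3, 9).
LHS: y^2 = 9^2 mod 17 = 13
RHS: x^3 + 2 x + 5 = 3^3 + 2*3 + 5 mod 17 = 4
LHS != RHS

No, not on the curve


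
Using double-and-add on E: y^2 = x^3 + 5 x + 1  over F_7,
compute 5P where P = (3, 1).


k = 5 = 101_2 (binary, LSB first: 101)
Double-and-add from P = (3, 1):
  bit 0 = 1: acc = O + (3, 1) = (3, 1)
  bit 1 = 0: acc unchanged = (3, 1)
  bit 2 = 1: acc = (3, 1) + (5, 5) = (3, 6)

5P = (3, 6)


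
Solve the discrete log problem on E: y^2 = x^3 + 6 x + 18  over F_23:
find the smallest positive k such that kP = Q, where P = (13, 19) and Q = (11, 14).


Enumerate multiples of P until we hit Q = (11, 14):
  1P = (13, 19)
  2P = (1, 5)
  3P = (11, 14)
Match found at i = 3.

k = 3


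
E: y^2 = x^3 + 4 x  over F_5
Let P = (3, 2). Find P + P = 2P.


Doubling: s = (3 x1^2 + a) / (2 y1)
s = (3*3^2 + 4) / (2*2) mod 5 = 4
x3 = s^2 - 2 x1 mod 5 = 4^2 - 2*3 = 0
y3 = s (x1 - x3) - y1 mod 5 = 4 * (3 - 0) - 2 = 0

2P = (0, 0)


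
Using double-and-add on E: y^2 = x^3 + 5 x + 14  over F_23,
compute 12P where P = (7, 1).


k = 12 = 1100_2 (binary, LSB first: 0011)
Double-and-add from P = (7, 1):
  bit 0 = 0: acc unchanged = O
  bit 1 = 0: acc unchanged = O
  bit 2 = 1: acc = O + (22, 13) = (22, 13)
  bit 3 = 1: acc = (22, 13) + (4, 12) = (9, 12)

12P = (9, 12)


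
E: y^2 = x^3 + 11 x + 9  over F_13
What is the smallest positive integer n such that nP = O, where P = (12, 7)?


Compute successive multiples of P until we hit O:
  1P = (12, 7)
  2P = (3, 2)
  3P = (2, 0)
  4P = (3, 11)
  5P = (12, 6)
  6P = O

ord(P) = 6


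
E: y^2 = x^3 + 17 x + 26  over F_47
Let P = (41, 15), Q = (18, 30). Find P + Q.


P != Q, so use the chord formula.
s = (y2 - y1) / (x2 - x1) = (15) / (24) mod 47 = 30
x3 = s^2 - x1 - x2 mod 47 = 30^2 - 41 - 18 = 42
y3 = s (x1 - x3) - y1 mod 47 = 30 * (41 - 42) - 15 = 2

P + Q = (42, 2)


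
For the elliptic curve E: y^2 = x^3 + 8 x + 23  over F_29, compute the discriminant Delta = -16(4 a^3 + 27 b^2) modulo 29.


4 a^3 + 27 b^2 = 4*8^3 + 27*23^2 = 2048 + 14283 = 16331
Delta = -16 * (16331) = -261296
Delta mod 29 = 23

Delta = 23 (mod 29)


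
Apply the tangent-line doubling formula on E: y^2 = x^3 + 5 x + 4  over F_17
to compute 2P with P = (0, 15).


Doubling: s = (3 x1^2 + a) / (2 y1)
s = (3*0^2 + 5) / (2*15) mod 17 = 3
x3 = s^2 - 2 x1 mod 17 = 3^2 - 2*0 = 9
y3 = s (x1 - x3) - y1 mod 17 = 3 * (0 - 9) - 15 = 9

2P = (9, 9)


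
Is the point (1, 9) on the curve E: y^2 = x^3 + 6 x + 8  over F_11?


Check whether y^2 = x^3 + 6 x + 8 (mod 11) for (x, y) = (1, 9).
LHS: y^2 = 9^2 mod 11 = 4
RHS: x^3 + 6 x + 8 = 1^3 + 6*1 + 8 mod 11 = 4
LHS = RHS

Yes, on the curve


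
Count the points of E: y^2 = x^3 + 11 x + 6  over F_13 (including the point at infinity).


For each x in F_13, count y with y^2 = x^3 + 11 x + 6 mod 13:
  x = 2: RHS = 10, y in [6, 7]  -> 2 point(s)
  x = 3: RHS = 1, y in [1, 12]  -> 2 point(s)
  x = 4: RHS = 10, y in [6, 7]  -> 2 point(s)
  x = 5: RHS = 4, y in [2, 11]  -> 2 point(s)
  x = 7: RHS = 10, y in [6, 7]  -> 2 point(s)
Affine points: 10. Add the point at infinity: total = 11.

#E(F_13) = 11


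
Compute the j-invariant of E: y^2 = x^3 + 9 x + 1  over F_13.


Delta = -16(4 a^3 + 27 b^2) mod 13 = 11
-1728 * (4 a)^3 = -1728 * (4*9)^3 mod 13 = 12
j = 12 * 11^(-1) mod 13 = 7

j = 7 (mod 13)


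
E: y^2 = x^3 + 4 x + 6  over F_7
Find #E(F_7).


For each x in F_7, count y with y^2 = x^3 + 4 x + 6 mod 7:
  x = 1: RHS = 4, y in [2, 5]  -> 2 point(s)
  x = 2: RHS = 1, y in [1, 6]  -> 2 point(s)
  x = 4: RHS = 2, y in [3, 4]  -> 2 point(s)
  x = 5: RHS = 4, y in [2, 5]  -> 2 point(s)
  x = 6: RHS = 1, y in [1, 6]  -> 2 point(s)
Affine points: 10. Add the point at infinity: total = 11.

#E(F_7) = 11


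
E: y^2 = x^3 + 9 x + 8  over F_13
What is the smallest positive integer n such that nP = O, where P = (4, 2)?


Compute successive multiples of P until we hit O:
  1P = (4, 2)
  2P = (9, 8)
  3P = (3, 7)
  4P = (5, 3)
  5P = (5, 10)
  6P = (3, 6)
  7P = (9, 5)
  8P = (4, 11)
  ... (continuing to 9P)
  9P = O

ord(P) = 9


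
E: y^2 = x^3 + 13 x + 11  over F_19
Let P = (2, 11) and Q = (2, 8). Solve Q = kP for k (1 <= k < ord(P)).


Enumerate multiples of P until we hit Q = (2, 8):
  1P = (2, 11)
  2P = (0, 12)
  3P = (3, 18)
  4P = (6, 18)
  5P = (1, 5)
  6P = (14, 12)
  7P = (10, 1)
  8P = (5, 7)
  9P = (18, 4)
  10P = (15, 3)
  11P = (8, 0)
  12P = (15, 16)
  13P = (18, 15)
  14P = (5, 12)
  15P = (10, 18)
  16P = (14, 7)
  17P = (1, 14)
  18P = (6, 1)
  19P = (3, 1)
  20P = (0, 7)
  21P = (2, 8)
Match found at i = 21.

k = 21


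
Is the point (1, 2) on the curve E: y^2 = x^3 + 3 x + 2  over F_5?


Check whether y^2 = x^3 + 3 x + 2 (mod 5) for (x, y) = (1, 2).
LHS: y^2 = 2^2 mod 5 = 4
RHS: x^3 + 3 x + 2 = 1^3 + 3*1 + 2 mod 5 = 1
LHS != RHS

No, not on the curve


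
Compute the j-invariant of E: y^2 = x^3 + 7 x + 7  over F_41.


Delta = -16(4 a^3 + 27 b^2) mod 41 = 12
-1728 * (4 a)^3 = -1728 * (4*7)^3 mod 41 = 21
j = 21 * 12^(-1) mod 41 = 12

j = 12 (mod 41)


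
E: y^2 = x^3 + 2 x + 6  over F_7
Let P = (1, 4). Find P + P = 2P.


Doubling: s = (3 x1^2 + a) / (2 y1)
s = (3*1^2 + 2) / (2*4) mod 7 = 5
x3 = s^2 - 2 x1 mod 7 = 5^2 - 2*1 = 2
y3 = s (x1 - x3) - y1 mod 7 = 5 * (1 - 2) - 4 = 5

2P = (2, 5)


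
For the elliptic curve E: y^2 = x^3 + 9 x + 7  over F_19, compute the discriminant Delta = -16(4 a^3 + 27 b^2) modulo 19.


4 a^3 + 27 b^2 = 4*9^3 + 27*7^2 = 2916 + 1323 = 4239
Delta = -16 * (4239) = -67824
Delta mod 19 = 6

Delta = 6 (mod 19)


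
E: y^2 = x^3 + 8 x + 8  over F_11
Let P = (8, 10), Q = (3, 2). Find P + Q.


P != Q, so use the chord formula.
s = (y2 - y1) / (x2 - x1) = (3) / (6) mod 11 = 6
x3 = s^2 - x1 - x2 mod 11 = 6^2 - 8 - 3 = 3
y3 = s (x1 - x3) - y1 mod 11 = 6 * (8 - 3) - 10 = 9

P + Q = (3, 9)


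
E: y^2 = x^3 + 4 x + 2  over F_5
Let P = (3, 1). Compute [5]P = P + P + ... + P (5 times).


k = 5 = 101_2 (binary, LSB first: 101)
Double-and-add from P = (3, 1):
  bit 0 = 1: acc = O + (3, 1) = (3, 1)
  bit 1 = 0: acc unchanged = (3, 1)
  bit 2 = 1: acc = (3, 1) + (3, 1) = (3, 4)

5P = (3, 4)


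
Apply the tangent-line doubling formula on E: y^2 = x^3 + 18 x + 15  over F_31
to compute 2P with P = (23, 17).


Doubling: s = (3 x1^2 + a) / (2 y1)
s = (3*23^2 + 18) / (2*17) mod 31 = 8
x3 = s^2 - 2 x1 mod 31 = 8^2 - 2*23 = 18
y3 = s (x1 - x3) - y1 mod 31 = 8 * (23 - 18) - 17 = 23

2P = (18, 23)


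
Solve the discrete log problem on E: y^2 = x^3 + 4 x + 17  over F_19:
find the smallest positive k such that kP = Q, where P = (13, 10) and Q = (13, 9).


Enumerate multiples of P until we hit Q = (13, 9):
  1P = (13, 10)
  2P = (16, 15)
  3P = (16, 4)
  4P = (13, 9)
Match found at i = 4.

k = 4


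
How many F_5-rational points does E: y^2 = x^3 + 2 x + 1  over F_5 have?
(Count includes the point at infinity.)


For each x in F_5, count y with y^2 = x^3 + 2 x + 1 mod 5:
  x = 0: RHS = 1, y in [1, 4]  -> 2 point(s)
  x = 1: RHS = 4, y in [2, 3]  -> 2 point(s)
  x = 3: RHS = 4, y in [2, 3]  -> 2 point(s)
Affine points: 6. Add the point at infinity: total = 7.

#E(F_5) = 7


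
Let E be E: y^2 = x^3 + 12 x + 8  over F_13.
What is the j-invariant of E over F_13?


Delta = -16(4 a^3 + 27 b^2) mod 13 = 2
-1728 * (4 a)^3 = -1728 * (4*12)^3 mod 13 = 1
j = 1 * 2^(-1) mod 13 = 7

j = 7 (mod 13)


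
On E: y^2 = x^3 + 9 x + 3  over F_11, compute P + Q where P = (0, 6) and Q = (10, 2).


P != Q, so use the chord formula.
s = (y2 - y1) / (x2 - x1) = (7) / (10) mod 11 = 4
x3 = s^2 - x1 - x2 mod 11 = 4^2 - 0 - 10 = 6
y3 = s (x1 - x3) - y1 mod 11 = 4 * (0 - 6) - 6 = 3

P + Q = (6, 3)


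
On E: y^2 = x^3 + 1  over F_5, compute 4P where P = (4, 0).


k = 4 = 100_2 (binary, LSB first: 001)
Double-and-add from P = (4, 0):
  bit 0 = 0: acc unchanged = O
  bit 1 = 0: acc unchanged = O
  bit 2 = 1: acc = O + O = O

4P = O


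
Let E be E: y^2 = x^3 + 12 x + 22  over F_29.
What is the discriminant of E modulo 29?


4 a^3 + 27 b^2 = 4*12^3 + 27*22^2 = 6912 + 13068 = 19980
Delta = -16 * (19980) = -319680
Delta mod 29 = 16

Delta = 16 (mod 29)


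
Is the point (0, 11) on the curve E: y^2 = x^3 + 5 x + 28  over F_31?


Check whether y^2 = x^3 + 5 x + 28 (mod 31) for (x, y) = (0, 11).
LHS: y^2 = 11^2 mod 31 = 28
RHS: x^3 + 5 x + 28 = 0^3 + 5*0 + 28 mod 31 = 28
LHS = RHS

Yes, on the curve


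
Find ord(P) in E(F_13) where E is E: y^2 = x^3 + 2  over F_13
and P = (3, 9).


Compute successive multiples of P until we hit O:
  1P = (3, 9)
  2P = (6, 6)
  3P = (5, 6)
  4P = (4, 12)
  5P = (2, 7)
  6P = (12, 12)
  7P = (1, 9)
  8P = (9, 4)
  ... (continuing to 19P)
  19P = O

ord(P) = 19


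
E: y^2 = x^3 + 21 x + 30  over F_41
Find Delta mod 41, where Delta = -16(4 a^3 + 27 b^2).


4 a^3 + 27 b^2 = 4*21^3 + 27*30^2 = 37044 + 24300 = 61344
Delta = -16 * (61344) = -981504
Delta mod 41 = 36

Delta = 36 (mod 41)


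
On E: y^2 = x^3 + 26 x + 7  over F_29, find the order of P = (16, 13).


Compute successive multiples of P until we hit O:
  1P = (16, 13)
  2P = (4, 1)
  3P = (10, 22)
  4P = (27, 18)
  5P = (20, 1)
  6P = (2, 3)
  7P = (5, 28)
  8P = (24, 19)
  ... (continuing to 17P)
  17P = O

ord(P) = 17


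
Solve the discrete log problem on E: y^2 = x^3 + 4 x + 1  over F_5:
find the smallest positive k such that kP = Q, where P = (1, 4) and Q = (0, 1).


Enumerate multiples of P until we hit Q = (0, 1):
  1P = (1, 4)
  2P = (4, 4)
  3P = (0, 1)
Match found at i = 3.

k = 3


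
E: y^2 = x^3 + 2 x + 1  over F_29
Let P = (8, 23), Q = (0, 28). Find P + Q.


P != Q, so use the chord formula.
s = (y2 - y1) / (x2 - x1) = (5) / (21) mod 29 = 3
x3 = s^2 - x1 - x2 mod 29 = 3^2 - 8 - 0 = 1
y3 = s (x1 - x3) - y1 mod 29 = 3 * (8 - 1) - 23 = 27

P + Q = (1, 27)


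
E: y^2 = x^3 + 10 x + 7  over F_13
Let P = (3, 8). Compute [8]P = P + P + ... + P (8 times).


k = 8 = 1000_2 (binary, LSB first: 0001)
Double-and-add from P = (3, 8):
  bit 0 = 0: acc unchanged = O
  bit 1 = 0: acc unchanged = O
  bit 2 = 0: acc unchanged = O
  bit 3 = 1: acc = O + (8, 12) = (8, 12)

8P = (8, 12)


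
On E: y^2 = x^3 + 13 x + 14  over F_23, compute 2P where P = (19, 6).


Doubling: s = (3 x1^2 + a) / (2 y1)
s = (3*19^2 + 13) / (2*6) mod 23 = 7
x3 = s^2 - 2 x1 mod 23 = 7^2 - 2*19 = 11
y3 = s (x1 - x3) - y1 mod 23 = 7 * (19 - 11) - 6 = 4

2P = (11, 4)


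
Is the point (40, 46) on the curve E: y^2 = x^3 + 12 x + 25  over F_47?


Check whether y^2 = x^3 + 12 x + 25 (mod 47) for (x, y) = (40, 46).
LHS: y^2 = 46^2 mod 47 = 1
RHS: x^3 + 12 x + 25 = 40^3 + 12*40 + 25 mod 47 = 21
LHS != RHS

No, not on the curve


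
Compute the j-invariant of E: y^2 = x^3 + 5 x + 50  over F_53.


Delta = -16(4 a^3 + 27 b^2) mod 53 = 37
-1728 * (4 a)^3 = -1728 * (4*5)^3 mod 53 = 43
j = 43 * 37^(-1) mod 53 = 47

j = 47 (mod 53)


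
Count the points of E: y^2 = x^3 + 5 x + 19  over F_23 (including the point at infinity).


For each x in F_23, count y with y^2 = x^3 + 5 x + 19 mod 23:
  x = 1: RHS = 2, y in [5, 18]  -> 2 point(s)
  x = 5: RHS = 8, y in [10, 13]  -> 2 point(s)
  x = 6: RHS = 12, y in [9, 14]  -> 2 point(s)
  x = 7: RHS = 6, y in [11, 12]  -> 2 point(s)
  x = 11: RHS = 2, y in [5, 18]  -> 2 point(s)
  x = 12: RHS = 13, y in [6, 17]  -> 2 point(s)
  x = 13: RHS = 4, y in [2, 21]  -> 2 point(s)
  x = 14: RHS = 4, y in [2, 21]  -> 2 point(s)
  x = 16: RHS = 9, y in [3, 20]  -> 2 point(s)
  x = 17: RHS = 3, y in [7, 16]  -> 2 point(s)
  x = 19: RHS = 4, y in [2, 21]  -> 2 point(s)
  x = 20: RHS = 0, y in [0]  -> 1 point(s)
  x = 21: RHS = 1, y in [1, 22]  -> 2 point(s)
  x = 22: RHS = 13, y in [6, 17]  -> 2 point(s)
Affine points: 27. Add the point at infinity: total = 28.

#E(F_23) = 28


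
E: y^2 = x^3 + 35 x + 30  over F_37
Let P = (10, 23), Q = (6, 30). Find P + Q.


P != Q, so use the chord formula.
s = (y2 - y1) / (x2 - x1) = (7) / (33) mod 37 = 26
x3 = s^2 - x1 - x2 mod 37 = 26^2 - 10 - 6 = 31
y3 = s (x1 - x3) - y1 mod 37 = 26 * (10 - 31) - 23 = 23

P + Q = (31, 23)


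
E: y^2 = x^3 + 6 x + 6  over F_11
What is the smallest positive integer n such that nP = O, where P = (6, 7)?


Compute successive multiples of P until we hit O:
  1P = (6, 7)
  2P = (2, 2)
  3P = (8, 7)
  4P = (8, 4)
  5P = (2, 9)
  6P = (6, 4)
  7P = O

ord(P) = 7


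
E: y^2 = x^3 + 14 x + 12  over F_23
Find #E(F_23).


For each x in F_23, count y with y^2 = x^3 + 14 x + 12 mod 23:
  x = 0: RHS = 12, y in [9, 14]  -> 2 point(s)
  x = 1: RHS = 4, y in [2, 21]  -> 2 point(s)
  x = 2: RHS = 2, y in [5, 18]  -> 2 point(s)
  x = 3: RHS = 12, y in [9, 14]  -> 2 point(s)
  x = 5: RHS = 0, y in [0]  -> 1 point(s)
  x = 6: RHS = 13, y in [6, 17]  -> 2 point(s)
  x = 7: RHS = 16, y in [4, 19]  -> 2 point(s)
  x = 9: RHS = 16, y in [4, 19]  -> 2 point(s)
  x = 10: RHS = 2, y in [5, 18]  -> 2 point(s)
  x = 11: RHS = 2, y in [5, 18]  -> 2 point(s)
  x = 14: RHS = 8, y in [10, 13]  -> 2 point(s)
  x = 15: RHS = 9, y in [3, 20]  -> 2 point(s)
  x = 16: RHS = 8, y in [10, 13]  -> 2 point(s)
  x = 18: RHS = 1, y in [1, 22]  -> 2 point(s)
  x = 20: RHS = 12, y in [9, 14]  -> 2 point(s)
Affine points: 29. Add the point at infinity: total = 30.

#E(F_23) = 30


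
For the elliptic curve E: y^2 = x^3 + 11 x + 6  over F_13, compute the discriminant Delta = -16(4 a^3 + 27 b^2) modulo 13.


4 a^3 + 27 b^2 = 4*11^3 + 27*6^2 = 5324 + 972 = 6296
Delta = -16 * (6296) = -100736
Delta mod 13 = 1

Delta = 1 (mod 13)


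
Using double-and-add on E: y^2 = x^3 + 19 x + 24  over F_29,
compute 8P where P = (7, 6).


k = 8 = 1000_2 (binary, LSB first: 0001)
Double-and-add from P = (7, 6):
  bit 0 = 0: acc unchanged = O
  bit 1 = 0: acc unchanged = O
  bit 2 = 0: acc unchanged = O
  bit 3 = 1: acc = O + (24, 6) = (24, 6)

8P = (24, 6)


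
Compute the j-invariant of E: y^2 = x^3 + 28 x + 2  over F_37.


Delta = -16(4 a^3 + 27 b^2) mod 37 = 10
-1728 * (4 a)^3 = -1728 * (4*28)^3 mod 37 = 11
j = 11 * 10^(-1) mod 37 = 27

j = 27 (mod 37)


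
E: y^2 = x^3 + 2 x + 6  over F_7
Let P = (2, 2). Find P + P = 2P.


Doubling: s = (3 x1^2 + a) / (2 y1)
s = (3*2^2 + 2) / (2*2) mod 7 = 0
x3 = s^2 - 2 x1 mod 7 = 0^2 - 2*2 = 3
y3 = s (x1 - x3) - y1 mod 7 = 0 * (2 - 3) - 2 = 5

2P = (3, 5)


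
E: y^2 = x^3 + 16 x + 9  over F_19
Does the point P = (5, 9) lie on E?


Check whether y^2 = x^3 + 16 x + 9 (mod 19) for (x, y) = (5, 9).
LHS: y^2 = 9^2 mod 19 = 5
RHS: x^3 + 16 x + 9 = 5^3 + 16*5 + 9 mod 19 = 5
LHS = RHS

Yes, on the curve


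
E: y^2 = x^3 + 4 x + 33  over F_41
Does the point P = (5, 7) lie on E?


Check whether y^2 = x^3 + 4 x + 33 (mod 41) for (x, y) = (5, 7).
LHS: y^2 = 7^2 mod 41 = 8
RHS: x^3 + 4 x + 33 = 5^3 + 4*5 + 33 mod 41 = 14
LHS != RHS

No, not on the curve


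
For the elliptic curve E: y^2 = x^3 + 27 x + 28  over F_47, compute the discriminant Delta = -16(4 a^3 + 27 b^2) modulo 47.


4 a^3 + 27 b^2 = 4*27^3 + 27*28^2 = 78732 + 21168 = 99900
Delta = -16 * (99900) = -1598400
Delta mod 47 = 23

Delta = 23 (mod 47)


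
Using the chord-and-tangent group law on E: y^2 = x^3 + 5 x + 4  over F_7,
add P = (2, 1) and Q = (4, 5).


P != Q, so use the chord formula.
s = (y2 - y1) / (x2 - x1) = (4) / (2) mod 7 = 2
x3 = s^2 - x1 - x2 mod 7 = 2^2 - 2 - 4 = 5
y3 = s (x1 - x3) - y1 mod 7 = 2 * (2 - 5) - 1 = 0

P + Q = (5, 0)


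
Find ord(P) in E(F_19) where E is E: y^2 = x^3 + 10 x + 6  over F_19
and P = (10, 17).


Compute successive multiples of P until we hit O:
  1P = (10, 17)
  2P = (6, 15)
  3P = (8, 3)
  4P = (12, 7)
  5P = (3, 5)
  6P = (7, 18)
  7P = (0, 5)
  8P = (15, 15)
  ... (continuing to 23P)
  23P = O

ord(P) = 23


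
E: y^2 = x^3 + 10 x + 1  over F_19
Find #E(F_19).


For each x in F_19, count y with y^2 = x^3 + 10 x + 1 mod 19:
  x = 0: RHS = 1, y in [1, 18]  -> 2 point(s)
  x = 3: RHS = 1, y in [1, 18]  -> 2 point(s)
  x = 5: RHS = 5, y in [9, 10]  -> 2 point(s)
  x = 6: RHS = 11, y in [7, 12]  -> 2 point(s)
  x = 8: RHS = 4, y in [2, 17]  -> 2 point(s)
  x = 11: RHS = 17, y in [6, 13]  -> 2 point(s)
  x = 12: RHS = 6, y in [5, 14]  -> 2 point(s)
  x = 14: RHS = 16, y in [4, 15]  -> 2 point(s)
  x = 15: RHS = 11, y in [7, 12]  -> 2 point(s)
  x = 16: RHS = 1, y in [1, 18]  -> 2 point(s)
  x = 17: RHS = 11, y in [7, 12]  -> 2 point(s)
  x = 18: RHS = 9, y in [3, 16]  -> 2 point(s)
Affine points: 24. Add the point at infinity: total = 25.

#E(F_19) = 25


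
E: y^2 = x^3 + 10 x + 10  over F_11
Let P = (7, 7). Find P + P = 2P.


Doubling: s = (3 x1^2 + a) / (2 y1)
s = (3*7^2 + 10) / (2*7) mod 11 = 1
x3 = s^2 - 2 x1 mod 11 = 1^2 - 2*7 = 9
y3 = s (x1 - x3) - y1 mod 11 = 1 * (7 - 9) - 7 = 2

2P = (9, 2)
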